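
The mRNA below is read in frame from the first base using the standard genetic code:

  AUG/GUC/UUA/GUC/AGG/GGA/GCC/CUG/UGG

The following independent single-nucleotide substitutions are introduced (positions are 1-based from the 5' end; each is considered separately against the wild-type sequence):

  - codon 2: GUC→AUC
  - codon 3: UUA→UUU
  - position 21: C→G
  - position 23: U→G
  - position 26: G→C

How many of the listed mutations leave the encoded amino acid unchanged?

Codon 2: GUC (Val) → AUC (Ile) — missense.
Codon 3: UUA (Leu) → UUU (Phe) — missense.
Codon 7: GCC (Ala) → GCG (Ala) — synonymous.
Codon 8: CUG (Leu) → CGG (Arg) — missense.
Codon 9: UGG (Trp) → UCG (Ser) — missense.
Synonymous: 1 of 5.

1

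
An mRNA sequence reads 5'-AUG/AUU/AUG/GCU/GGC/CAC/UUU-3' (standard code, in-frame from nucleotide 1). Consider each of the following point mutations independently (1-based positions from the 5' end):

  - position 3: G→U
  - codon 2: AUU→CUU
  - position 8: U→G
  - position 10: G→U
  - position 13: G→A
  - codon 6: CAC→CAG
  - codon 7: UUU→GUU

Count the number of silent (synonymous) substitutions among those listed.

Codon 1: AUG (Met) → AUU (Ile) — missense.
Codon 2: AUU (Ile) → CUU (Leu) — missense.
Codon 3: AUG (Met) → AGG (Arg) — missense.
Codon 4: GCU (Ala) → UCU (Ser) — missense.
Codon 5: GGC (Gly) → AGC (Ser) — missense.
Codon 6: CAC (His) → CAG (Gln) — missense.
Codon 7: UUU (Phe) → GUU (Val) — missense.
Synonymous: 0 of 7.

0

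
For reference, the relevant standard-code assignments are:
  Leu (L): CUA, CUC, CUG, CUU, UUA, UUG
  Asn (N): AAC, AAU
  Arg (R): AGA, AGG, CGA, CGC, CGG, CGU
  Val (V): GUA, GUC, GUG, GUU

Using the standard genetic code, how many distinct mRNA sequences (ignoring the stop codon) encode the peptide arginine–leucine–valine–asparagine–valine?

1152

Arg: 6 codons.
Leu: 6 codons.
Val: 4 codons.
Asn: 2 codons.
Val: 4 codons.
6 × 6 × 4 × 2 × 4 = 1152.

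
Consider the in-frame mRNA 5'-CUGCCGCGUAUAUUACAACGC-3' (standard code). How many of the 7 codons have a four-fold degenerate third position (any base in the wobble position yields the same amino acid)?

Codon 1 CUG (Leu): third position 4-fold.
Codon 2 CCG (Pro): third position 4-fold.
Codon 3 CGU (Arg): third position 4-fold.
Codon 4 AUA (Ile): third position 3-fold.
Codon 5 UUA (Leu): third position 2-fold.
Codon 6 CAA (Gln): third position 2-fold.
Codon 7 CGC (Arg): third position 4-fold.
Four-fold degenerate third positions: 4.

4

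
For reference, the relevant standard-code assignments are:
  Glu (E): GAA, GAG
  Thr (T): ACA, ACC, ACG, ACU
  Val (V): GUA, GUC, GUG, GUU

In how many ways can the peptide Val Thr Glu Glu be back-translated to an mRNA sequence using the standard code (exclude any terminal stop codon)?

64

Val: 4 codons.
Thr: 4 codons.
Glu: 2 codons.
Glu: 2 codons.
4 × 4 × 2 × 2 = 64.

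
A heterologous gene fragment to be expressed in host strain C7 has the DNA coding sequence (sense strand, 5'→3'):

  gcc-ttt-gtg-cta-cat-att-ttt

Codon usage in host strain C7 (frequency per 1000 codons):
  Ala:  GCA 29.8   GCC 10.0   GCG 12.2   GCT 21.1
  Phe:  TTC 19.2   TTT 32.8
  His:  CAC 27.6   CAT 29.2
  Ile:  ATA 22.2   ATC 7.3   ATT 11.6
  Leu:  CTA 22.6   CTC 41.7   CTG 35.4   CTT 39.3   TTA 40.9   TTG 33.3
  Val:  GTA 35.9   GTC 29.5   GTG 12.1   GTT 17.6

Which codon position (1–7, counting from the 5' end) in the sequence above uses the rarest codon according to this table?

Codon 1 GCC (Ala): 10.0 per 1000.
Codon 2 TTT (Phe): 32.8 per 1000.
Codon 3 GTG (Val): 12.1 per 1000.
Codon 4 CTA (Leu): 22.6 per 1000.
Codon 5 CAT (His): 29.2 per 1000.
Codon 6 ATT (Ile): 11.6 per 1000.
Codon 7 TTT (Phe): 32.8 per 1000.
Lowest frequency is 10.0 at codon 1.

1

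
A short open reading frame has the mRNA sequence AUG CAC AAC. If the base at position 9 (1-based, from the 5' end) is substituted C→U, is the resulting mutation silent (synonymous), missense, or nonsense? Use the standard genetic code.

silent

Position 9 falls in codon 3: AAC → Asn.
After the substitution the codon is AAU → Asn.
Both encode Asn, so the change is synonymous.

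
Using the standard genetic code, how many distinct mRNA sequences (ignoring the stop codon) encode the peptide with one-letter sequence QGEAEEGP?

Gln: 2 codons.
Gly: 4 codons.
Glu: 2 codons.
Ala: 4 codons.
Glu: 2 codons.
Glu: 2 codons.
Gly: 4 codons.
Pro: 4 codons.
2 × 4 × 2 × 4 × 2 × 2 × 4 × 4 = 4096.

4096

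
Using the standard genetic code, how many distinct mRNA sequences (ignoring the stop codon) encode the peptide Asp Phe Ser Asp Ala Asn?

Asp: 2 codons.
Phe: 2 codons.
Ser: 6 codons.
Asp: 2 codons.
Ala: 4 codons.
Asn: 2 codons.
2 × 2 × 6 × 2 × 4 × 2 = 384.

384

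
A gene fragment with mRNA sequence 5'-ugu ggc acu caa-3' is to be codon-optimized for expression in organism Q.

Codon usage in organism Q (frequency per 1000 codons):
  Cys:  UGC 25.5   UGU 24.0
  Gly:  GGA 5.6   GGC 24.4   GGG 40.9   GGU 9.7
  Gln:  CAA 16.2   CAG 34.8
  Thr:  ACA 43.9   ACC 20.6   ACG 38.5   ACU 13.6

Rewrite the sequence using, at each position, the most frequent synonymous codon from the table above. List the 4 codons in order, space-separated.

Codon 1 (Cys): best is UGC at 25.5.
Codon 2 (Gly): best is GGG at 40.9.
Codon 3 (Thr): best is ACA at 43.9.
Codon 4 (Gln): best is CAG at 34.8.

UGC GGG ACA CAG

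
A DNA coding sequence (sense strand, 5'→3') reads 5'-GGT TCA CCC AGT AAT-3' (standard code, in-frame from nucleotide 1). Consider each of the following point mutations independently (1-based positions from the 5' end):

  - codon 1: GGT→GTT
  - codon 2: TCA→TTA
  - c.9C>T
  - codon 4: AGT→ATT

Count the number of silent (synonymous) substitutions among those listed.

1

Codon 1: GGT (Gly) → GTT (Val) — missense.
Codon 2: TCA (Ser) → TTA (Leu) — missense.
Codon 3: CCC (Pro) → CCT (Pro) — synonymous.
Codon 4: AGT (Ser) → ATT (Ile) — missense.
Synonymous: 1 of 4.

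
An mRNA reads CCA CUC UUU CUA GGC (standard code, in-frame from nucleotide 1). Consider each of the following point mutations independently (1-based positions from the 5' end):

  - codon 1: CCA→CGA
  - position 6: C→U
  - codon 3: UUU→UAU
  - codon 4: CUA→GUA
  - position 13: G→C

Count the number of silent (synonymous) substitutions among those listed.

Codon 1: CCA (Pro) → CGA (Arg) — missense.
Codon 2: CUC (Leu) → CUU (Leu) — synonymous.
Codon 3: UUU (Phe) → UAU (Tyr) — missense.
Codon 4: CUA (Leu) → GUA (Val) — missense.
Codon 5: GGC (Gly) → CGC (Arg) — missense.
Synonymous: 1 of 5.

1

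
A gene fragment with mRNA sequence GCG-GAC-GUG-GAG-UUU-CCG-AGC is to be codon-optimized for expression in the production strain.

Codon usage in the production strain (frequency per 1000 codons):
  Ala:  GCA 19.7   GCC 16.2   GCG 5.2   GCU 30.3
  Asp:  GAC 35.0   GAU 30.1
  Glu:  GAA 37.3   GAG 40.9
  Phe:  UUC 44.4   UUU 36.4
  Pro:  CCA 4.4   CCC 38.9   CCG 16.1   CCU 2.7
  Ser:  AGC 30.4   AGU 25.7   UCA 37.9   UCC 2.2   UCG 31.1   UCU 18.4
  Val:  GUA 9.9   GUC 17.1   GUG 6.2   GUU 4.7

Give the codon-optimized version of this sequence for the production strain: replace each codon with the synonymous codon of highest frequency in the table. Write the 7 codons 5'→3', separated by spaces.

Codon 1 (Ala): best is GCU at 30.3.
Codon 2 (Asp): best is GAC at 35.0.
Codon 3 (Val): best is GUC at 17.1.
Codon 4 (Glu): best is GAG at 40.9.
Codon 5 (Phe): best is UUC at 44.4.
Codon 6 (Pro): best is CCC at 38.9.
Codon 7 (Ser): best is UCA at 37.9.

GCU GAC GUC GAG UUC CCC UCA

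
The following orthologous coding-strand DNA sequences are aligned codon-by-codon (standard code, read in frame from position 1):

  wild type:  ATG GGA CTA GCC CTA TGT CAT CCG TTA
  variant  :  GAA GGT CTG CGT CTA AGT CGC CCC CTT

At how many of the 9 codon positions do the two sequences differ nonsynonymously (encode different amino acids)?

4

Codon 1: ATG Met / GAA Glu — nonsynonymous.
Codon 2: GGA Gly / GGT Gly — synonymous.
Codon 3: CTA Leu / CTG Leu — synonymous.
Codon 4: GCC Ala / CGT Arg — nonsynonymous.
Codon 5: CTA Leu / CTA Leu — identical.
Codon 6: TGT Cys / AGT Ser — nonsynonymous.
Codon 7: CAT His / CGC Arg — nonsynonymous.
Codon 8: CCG Pro / CCC Pro — synonymous.
Codon 9: TTA Leu / CTT Leu — synonymous.
Nonsynonymous differences: 4.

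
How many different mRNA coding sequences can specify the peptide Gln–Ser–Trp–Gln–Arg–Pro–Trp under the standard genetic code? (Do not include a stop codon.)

576

Gln: 2 codons.
Ser: 6 codons.
Trp: 1 codon.
Gln: 2 codons.
Arg: 6 codons.
Pro: 4 codons.
Trp: 1 codon.
2 × 6 × 1 × 2 × 6 × 4 × 1 = 576.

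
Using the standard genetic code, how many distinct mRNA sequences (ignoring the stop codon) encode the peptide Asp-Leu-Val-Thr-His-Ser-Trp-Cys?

4608

Asp: 2 codons.
Leu: 6 codons.
Val: 4 codons.
Thr: 4 codons.
His: 2 codons.
Ser: 6 codons.
Trp: 1 codon.
Cys: 2 codons.
2 × 6 × 4 × 4 × 2 × 6 × 1 × 2 = 4608.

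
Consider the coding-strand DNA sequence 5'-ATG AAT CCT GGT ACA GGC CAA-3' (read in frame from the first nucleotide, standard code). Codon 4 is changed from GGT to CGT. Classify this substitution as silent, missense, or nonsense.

Position 10 falls in codon 4: GGT → Gly.
After the substitution the codon is CGT → Arg.
Gly ≠ Arg, so this is a missense mutation.

missense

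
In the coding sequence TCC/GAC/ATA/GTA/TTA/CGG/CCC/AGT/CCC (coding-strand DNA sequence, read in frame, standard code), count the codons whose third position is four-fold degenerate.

Codon 1 TCC (Ser): third position 4-fold.
Codon 2 GAC (Asp): third position 2-fold.
Codon 3 ATA (Ile): third position 3-fold.
Codon 4 GTA (Val): third position 4-fold.
Codon 5 TTA (Leu): third position 2-fold.
Codon 6 CGG (Arg): third position 4-fold.
Codon 7 CCC (Pro): third position 4-fold.
Codon 8 AGT (Ser): third position 2-fold.
Codon 9 CCC (Pro): third position 4-fold.
Four-fold degenerate third positions: 5.

5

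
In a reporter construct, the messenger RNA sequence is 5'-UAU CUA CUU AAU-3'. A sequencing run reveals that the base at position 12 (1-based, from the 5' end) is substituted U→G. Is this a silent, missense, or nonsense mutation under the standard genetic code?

missense

Position 12 falls in codon 4: AAU → Asn.
After the substitution the codon is AAG → Lys.
Asn ≠ Lys, so this is a missense mutation.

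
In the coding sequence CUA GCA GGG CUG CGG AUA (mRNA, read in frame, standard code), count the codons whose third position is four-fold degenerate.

5

Codon 1 CUA (Leu): third position 4-fold.
Codon 2 GCA (Ala): third position 4-fold.
Codon 3 GGG (Gly): third position 4-fold.
Codon 4 CUG (Leu): third position 4-fold.
Codon 5 CGG (Arg): third position 4-fold.
Codon 6 AUA (Ile): third position 3-fold.
Four-fold degenerate third positions: 5.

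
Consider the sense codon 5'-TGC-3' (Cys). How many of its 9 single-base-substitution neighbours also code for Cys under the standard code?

Position 1: none → 0 synonymous.
Position 2: none → 0 synonymous.
Position 3: TGT → 1 synonymous.
Total: 0 + 0 + 1 = 1.

1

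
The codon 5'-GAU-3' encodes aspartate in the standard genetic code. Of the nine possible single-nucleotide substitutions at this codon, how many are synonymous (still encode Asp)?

Position 1: none → 0 synonymous.
Position 2: none → 0 synonymous.
Position 3: GAC → 1 synonymous.
Total: 0 + 0 + 1 = 1.

1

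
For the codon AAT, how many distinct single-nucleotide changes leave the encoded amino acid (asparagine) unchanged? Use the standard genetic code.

1

Position 1: none → 0 synonymous.
Position 2: none → 0 synonymous.
Position 3: AAC → 1 synonymous.
Total: 0 + 0 + 1 = 1.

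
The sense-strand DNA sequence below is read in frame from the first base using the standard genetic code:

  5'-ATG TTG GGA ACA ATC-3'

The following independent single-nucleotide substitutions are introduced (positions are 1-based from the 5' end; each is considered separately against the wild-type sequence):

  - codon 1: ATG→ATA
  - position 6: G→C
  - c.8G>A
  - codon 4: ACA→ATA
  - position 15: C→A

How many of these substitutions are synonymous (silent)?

1

Codon 1: ATG (Met) → ATA (Ile) — missense.
Codon 2: TTG (Leu) → TTC (Phe) — missense.
Codon 3: GGA (Gly) → GAA (Glu) — missense.
Codon 4: ACA (Thr) → ATA (Ile) — missense.
Codon 5: ATC (Ile) → ATA (Ile) — synonymous.
Synonymous: 1 of 5.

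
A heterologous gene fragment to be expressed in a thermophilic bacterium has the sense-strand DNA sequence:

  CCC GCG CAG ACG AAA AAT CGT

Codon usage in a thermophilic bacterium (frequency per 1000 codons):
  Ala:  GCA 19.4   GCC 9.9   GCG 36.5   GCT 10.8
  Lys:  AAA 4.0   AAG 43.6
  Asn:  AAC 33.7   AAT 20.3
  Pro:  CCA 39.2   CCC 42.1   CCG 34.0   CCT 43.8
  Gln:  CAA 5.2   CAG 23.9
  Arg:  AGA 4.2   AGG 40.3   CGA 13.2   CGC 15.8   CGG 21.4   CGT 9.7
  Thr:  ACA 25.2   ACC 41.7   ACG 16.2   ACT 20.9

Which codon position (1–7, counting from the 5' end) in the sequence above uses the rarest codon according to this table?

5

Codon 1 CCC (Pro): 42.1 per 1000.
Codon 2 GCG (Ala): 36.5 per 1000.
Codon 3 CAG (Gln): 23.9 per 1000.
Codon 4 ACG (Thr): 16.2 per 1000.
Codon 5 AAA (Lys): 4.0 per 1000.
Codon 6 AAT (Asn): 20.3 per 1000.
Codon 7 CGT (Arg): 9.7 per 1000.
Lowest frequency is 4.0 at codon 5.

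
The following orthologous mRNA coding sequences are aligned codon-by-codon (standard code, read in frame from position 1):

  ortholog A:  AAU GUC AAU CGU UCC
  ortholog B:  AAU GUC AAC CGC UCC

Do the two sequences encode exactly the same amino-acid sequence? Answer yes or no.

Codon 1: AAU Asn / AAU Asn — identical.
Codon 2: GUC Val / GUC Val — identical.
Codon 3: AAU Asn / AAC Asn — synonymous.
Codon 4: CGU Arg / CGC Arg — synonymous.
Codon 5: UCC Ser / UCC Ser — identical.
Nonsynonymous differences: 0 → same protein.

yes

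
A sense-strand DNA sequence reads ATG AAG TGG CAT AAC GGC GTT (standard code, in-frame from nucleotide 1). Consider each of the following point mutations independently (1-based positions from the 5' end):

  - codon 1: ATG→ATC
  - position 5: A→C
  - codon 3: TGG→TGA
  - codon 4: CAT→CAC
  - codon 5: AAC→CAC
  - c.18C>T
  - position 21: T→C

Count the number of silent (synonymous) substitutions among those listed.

Codon 1: ATG (Met) → ATC (Ile) — missense.
Codon 2: AAG (Lys) → ACG (Thr) — missense.
Codon 3: TGG (Trp) → TGA (Stop) — nonsense.
Codon 4: CAT (His) → CAC (His) — synonymous.
Codon 5: AAC (Asn) → CAC (His) — missense.
Codon 6: GGC (Gly) → GGT (Gly) — synonymous.
Codon 7: GTT (Val) → GTC (Val) — synonymous.
Synonymous: 3 of 7.

3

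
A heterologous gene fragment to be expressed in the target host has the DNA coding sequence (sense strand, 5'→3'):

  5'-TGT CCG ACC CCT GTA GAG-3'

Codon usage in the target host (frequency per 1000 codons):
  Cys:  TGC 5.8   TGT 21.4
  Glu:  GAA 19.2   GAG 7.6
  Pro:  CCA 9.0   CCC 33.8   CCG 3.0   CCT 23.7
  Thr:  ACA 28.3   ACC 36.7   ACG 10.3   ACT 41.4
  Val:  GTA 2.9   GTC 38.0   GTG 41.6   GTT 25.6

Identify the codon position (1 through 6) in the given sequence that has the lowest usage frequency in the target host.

Codon 1 TGT (Cys): 21.4 per 1000.
Codon 2 CCG (Pro): 3.0 per 1000.
Codon 3 ACC (Thr): 36.7 per 1000.
Codon 4 CCT (Pro): 23.7 per 1000.
Codon 5 GTA (Val): 2.9 per 1000.
Codon 6 GAG (Glu): 7.6 per 1000.
Lowest frequency is 2.9 at codon 5.

5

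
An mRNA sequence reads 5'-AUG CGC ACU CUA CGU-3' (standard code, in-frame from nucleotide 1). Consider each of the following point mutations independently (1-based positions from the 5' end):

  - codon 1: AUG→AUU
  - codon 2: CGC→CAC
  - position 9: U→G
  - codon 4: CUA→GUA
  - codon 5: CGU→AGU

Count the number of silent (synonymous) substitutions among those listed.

Codon 1: AUG (Met) → AUU (Ile) — missense.
Codon 2: CGC (Arg) → CAC (His) — missense.
Codon 3: ACU (Thr) → ACG (Thr) — synonymous.
Codon 4: CUA (Leu) → GUA (Val) — missense.
Codon 5: CGU (Arg) → AGU (Ser) — missense.
Synonymous: 1 of 5.

1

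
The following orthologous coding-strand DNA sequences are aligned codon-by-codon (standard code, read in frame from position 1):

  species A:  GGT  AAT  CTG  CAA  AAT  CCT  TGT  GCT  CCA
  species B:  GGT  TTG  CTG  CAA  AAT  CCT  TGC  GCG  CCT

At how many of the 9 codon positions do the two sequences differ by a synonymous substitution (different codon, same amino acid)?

Codon 1: GGT Gly / GGT Gly — identical.
Codon 2: AAT Asn / TTG Leu — nonsynonymous.
Codon 3: CTG Leu / CTG Leu — identical.
Codon 4: CAA Gln / CAA Gln — identical.
Codon 5: AAT Asn / AAT Asn — identical.
Codon 6: CCT Pro / CCT Pro — identical.
Codon 7: TGT Cys / TGC Cys — synonymous.
Codon 8: GCT Ala / GCG Ala — synonymous.
Codon 9: CCA Pro / CCT Pro — synonymous.
Synonymous differences: 3.

3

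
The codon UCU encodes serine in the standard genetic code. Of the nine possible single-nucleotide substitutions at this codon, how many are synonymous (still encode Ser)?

Position 1: none → 0 synonymous.
Position 2: none → 0 synonymous.
Position 3: UCC, UCA, UCG → 3 synonymous.
Total: 0 + 0 + 3 = 3.

3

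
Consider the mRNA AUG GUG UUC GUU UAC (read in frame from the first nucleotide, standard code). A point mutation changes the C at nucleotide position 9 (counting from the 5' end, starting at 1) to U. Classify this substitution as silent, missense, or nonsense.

Position 9 falls in codon 3: UUC → Phe.
After the substitution the codon is UUU → Phe.
Both encode Phe, so the change is synonymous.

silent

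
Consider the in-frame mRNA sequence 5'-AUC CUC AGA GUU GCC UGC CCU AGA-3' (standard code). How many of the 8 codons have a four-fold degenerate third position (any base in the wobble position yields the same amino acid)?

4

Codon 1 AUC (Ile): third position 3-fold.
Codon 2 CUC (Leu): third position 4-fold.
Codon 3 AGA (Arg): third position 2-fold.
Codon 4 GUU (Val): third position 4-fold.
Codon 5 GCC (Ala): third position 4-fold.
Codon 6 UGC (Cys): third position 2-fold.
Codon 7 CCU (Pro): third position 4-fold.
Codon 8 AGA (Arg): third position 2-fold.
Four-fold degenerate third positions: 4.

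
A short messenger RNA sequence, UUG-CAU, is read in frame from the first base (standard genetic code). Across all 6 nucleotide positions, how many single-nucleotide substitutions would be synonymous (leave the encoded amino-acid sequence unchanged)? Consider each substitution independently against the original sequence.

Codon 1 (UUG, Leu): 2 synonymous substitutions.
Codon 2 (CAU, His): 1 synonymous substitution.
Total: 2 + 1 = 3.

3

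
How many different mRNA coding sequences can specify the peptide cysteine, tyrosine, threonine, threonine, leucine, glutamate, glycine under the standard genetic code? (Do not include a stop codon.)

3072

Cys: 2 codons.
Tyr: 2 codons.
Thr: 4 codons.
Thr: 4 codons.
Leu: 6 codons.
Glu: 2 codons.
Gly: 4 codons.
2 × 2 × 4 × 4 × 6 × 2 × 4 = 3072.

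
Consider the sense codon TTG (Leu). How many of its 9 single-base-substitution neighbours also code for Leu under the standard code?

Position 1: CTG → 1 synonymous.
Position 2: none → 0 synonymous.
Position 3: TTA → 1 synonymous.
Total: 1 + 0 + 1 = 2.

2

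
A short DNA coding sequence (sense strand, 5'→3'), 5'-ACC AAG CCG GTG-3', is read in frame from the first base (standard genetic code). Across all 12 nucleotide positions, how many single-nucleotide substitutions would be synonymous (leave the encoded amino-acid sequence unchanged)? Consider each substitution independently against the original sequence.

10

Codon 1 (ACC, Thr): 3 synonymous substitutions.
Codon 2 (AAG, Lys): 1 synonymous substitution.
Codon 3 (CCG, Pro): 3 synonymous substitutions.
Codon 4 (GTG, Val): 3 synonymous substitutions.
Total: 3 + 1 + 3 + 3 = 10.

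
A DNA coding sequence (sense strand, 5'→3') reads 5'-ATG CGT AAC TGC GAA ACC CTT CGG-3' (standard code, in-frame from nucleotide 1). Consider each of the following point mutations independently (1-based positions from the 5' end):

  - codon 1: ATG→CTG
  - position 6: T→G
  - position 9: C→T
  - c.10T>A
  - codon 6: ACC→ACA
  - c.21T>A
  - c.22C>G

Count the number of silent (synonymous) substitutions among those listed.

4

Codon 1: ATG (Met) → CTG (Leu) — missense.
Codon 2: CGT (Arg) → CGG (Arg) — synonymous.
Codon 3: AAC (Asn) → AAT (Asn) — synonymous.
Codon 4: TGC (Cys) → AGC (Ser) — missense.
Codon 6: ACC (Thr) → ACA (Thr) — synonymous.
Codon 7: CTT (Leu) → CTA (Leu) — synonymous.
Codon 8: CGG (Arg) → GGG (Gly) — missense.
Synonymous: 4 of 7.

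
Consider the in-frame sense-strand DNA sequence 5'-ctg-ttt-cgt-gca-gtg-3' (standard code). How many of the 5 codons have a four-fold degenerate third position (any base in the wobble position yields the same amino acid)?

4

Codon 1 CTG (Leu): third position 4-fold.
Codon 2 TTT (Phe): third position 2-fold.
Codon 3 CGT (Arg): third position 4-fold.
Codon 4 GCA (Ala): third position 4-fold.
Codon 5 GTG (Val): third position 4-fold.
Four-fold degenerate third positions: 4.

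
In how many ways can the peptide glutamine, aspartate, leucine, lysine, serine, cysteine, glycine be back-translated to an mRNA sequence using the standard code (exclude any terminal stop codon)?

2304

Gln: 2 codons.
Asp: 2 codons.
Leu: 6 codons.
Lys: 2 codons.
Ser: 6 codons.
Cys: 2 codons.
Gly: 4 codons.
2 × 2 × 6 × 2 × 6 × 2 × 4 = 2304.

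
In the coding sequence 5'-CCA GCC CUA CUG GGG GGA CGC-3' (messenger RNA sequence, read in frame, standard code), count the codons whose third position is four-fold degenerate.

7

Codon 1 CCA (Pro): third position 4-fold.
Codon 2 GCC (Ala): third position 4-fold.
Codon 3 CUA (Leu): third position 4-fold.
Codon 4 CUG (Leu): third position 4-fold.
Codon 5 GGG (Gly): third position 4-fold.
Codon 6 GGA (Gly): third position 4-fold.
Codon 7 CGC (Arg): third position 4-fold.
Four-fold degenerate third positions: 7.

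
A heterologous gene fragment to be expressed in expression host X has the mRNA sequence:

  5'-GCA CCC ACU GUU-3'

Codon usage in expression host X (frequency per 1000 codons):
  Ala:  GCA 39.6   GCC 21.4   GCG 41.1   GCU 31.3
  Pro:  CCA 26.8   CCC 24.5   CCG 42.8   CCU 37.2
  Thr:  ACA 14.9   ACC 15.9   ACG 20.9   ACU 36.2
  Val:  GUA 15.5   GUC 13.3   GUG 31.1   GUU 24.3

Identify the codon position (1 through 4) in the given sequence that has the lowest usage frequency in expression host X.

Codon 1 GCA (Ala): 39.6 per 1000.
Codon 2 CCC (Pro): 24.5 per 1000.
Codon 3 ACU (Thr): 36.2 per 1000.
Codon 4 GUU (Val): 24.3 per 1000.
Lowest frequency is 24.3 at codon 4.

4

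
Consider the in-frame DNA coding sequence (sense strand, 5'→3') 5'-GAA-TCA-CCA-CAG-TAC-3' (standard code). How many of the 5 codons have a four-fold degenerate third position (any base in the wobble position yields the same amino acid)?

2

Codon 1 GAA (Glu): third position 2-fold.
Codon 2 TCA (Ser): third position 4-fold.
Codon 3 CCA (Pro): third position 4-fold.
Codon 4 CAG (Gln): third position 2-fold.
Codon 5 TAC (Tyr): third position 2-fold.
Four-fold degenerate third positions: 2.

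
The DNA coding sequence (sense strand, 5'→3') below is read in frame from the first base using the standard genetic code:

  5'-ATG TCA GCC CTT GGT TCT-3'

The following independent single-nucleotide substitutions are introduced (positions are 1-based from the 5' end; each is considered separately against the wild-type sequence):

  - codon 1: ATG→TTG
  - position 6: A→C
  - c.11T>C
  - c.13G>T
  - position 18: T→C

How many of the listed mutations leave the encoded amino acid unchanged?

2

Codon 1: ATG (Met) → TTG (Leu) — missense.
Codon 2: TCA (Ser) → TCC (Ser) — synonymous.
Codon 4: CTT (Leu) → CCT (Pro) — missense.
Codon 5: GGT (Gly) → TGT (Cys) — missense.
Codon 6: TCT (Ser) → TCC (Ser) — synonymous.
Synonymous: 2 of 5.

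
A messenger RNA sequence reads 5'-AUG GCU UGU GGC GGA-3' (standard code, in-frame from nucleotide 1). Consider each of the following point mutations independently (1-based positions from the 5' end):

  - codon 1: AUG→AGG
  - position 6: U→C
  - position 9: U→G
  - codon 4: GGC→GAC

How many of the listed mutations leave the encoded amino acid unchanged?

Codon 1: AUG (Met) → AGG (Arg) — missense.
Codon 2: GCU (Ala) → GCC (Ala) — synonymous.
Codon 3: UGU (Cys) → UGG (Trp) — missense.
Codon 4: GGC (Gly) → GAC (Asp) — missense.
Synonymous: 1 of 4.

1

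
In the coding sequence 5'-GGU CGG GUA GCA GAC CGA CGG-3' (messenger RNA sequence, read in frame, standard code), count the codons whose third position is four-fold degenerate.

6

Codon 1 GGU (Gly): third position 4-fold.
Codon 2 CGG (Arg): third position 4-fold.
Codon 3 GUA (Val): third position 4-fold.
Codon 4 GCA (Ala): third position 4-fold.
Codon 5 GAC (Asp): third position 2-fold.
Codon 6 CGA (Arg): third position 4-fold.
Codon 7 CGG (Arg): third position 4-fold.
Four-fold degenerate third positions: 6.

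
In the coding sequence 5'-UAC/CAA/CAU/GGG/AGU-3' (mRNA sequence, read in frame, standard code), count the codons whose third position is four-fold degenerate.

1

Codon 1 UAC (Tyr): third position 2-fold.
Codon 2 CAA (Gln): third position 2-fold.
Codon 3 CAU (His): third position 2-fold.
Codon 4 GGG (Gly): third position 4-fold.
Codon 5 AGU (Ser): third position 2-fold.
Four-fold degenerate third positions: 1.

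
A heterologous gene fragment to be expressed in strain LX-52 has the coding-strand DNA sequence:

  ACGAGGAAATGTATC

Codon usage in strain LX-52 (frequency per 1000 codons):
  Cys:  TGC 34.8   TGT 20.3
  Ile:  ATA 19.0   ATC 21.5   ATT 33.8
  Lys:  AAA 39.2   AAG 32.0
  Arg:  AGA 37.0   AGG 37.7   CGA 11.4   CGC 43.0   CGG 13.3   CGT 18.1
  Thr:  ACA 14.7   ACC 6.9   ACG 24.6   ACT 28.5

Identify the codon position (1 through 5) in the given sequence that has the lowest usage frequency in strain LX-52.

Codon 1 ACG (Thr): 24.6 per 1000.
Codon 2 AGG (Arg): 37.7 per 1000.
Codon 3 AAA (Lys): 39.2 per 1000.
Codon 4 TGT (Cys): 20.3 per 1000.
Codon 5 ATC (Ile): 21.5 per 1000.
Lowest frequency is 20.3 at codon 4.

4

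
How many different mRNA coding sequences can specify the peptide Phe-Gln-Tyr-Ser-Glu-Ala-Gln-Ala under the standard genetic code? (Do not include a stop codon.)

Phe: 2 codons.
Gln: 2 codons.
Tyr: 2 codons.
Ser: 6 codons.
Glu: 2 codons.
Ala: 4 codons.
Gln: 2 codons.
Ala: 4 codons.
2 × 2 × 2 × 6 × 2 × 4 × 2 × 4 = 3072.

3072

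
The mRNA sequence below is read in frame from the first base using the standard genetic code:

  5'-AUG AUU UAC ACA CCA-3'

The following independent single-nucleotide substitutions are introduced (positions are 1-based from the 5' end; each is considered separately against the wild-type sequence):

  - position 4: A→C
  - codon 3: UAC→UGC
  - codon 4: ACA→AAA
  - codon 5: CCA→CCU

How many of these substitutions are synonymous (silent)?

Codon 2: AUU (Ile) → CUU (Leu) — missense.
Codon 3: UAC (Tyr) → UGC (Cys) — missense.
Codon 4: ACA (Thr) → AAA (Lys) — missense.
Codon 5: CCA (Pro) → CCU (Pro) — synonymous.
Synonymous: 1 of 4.

1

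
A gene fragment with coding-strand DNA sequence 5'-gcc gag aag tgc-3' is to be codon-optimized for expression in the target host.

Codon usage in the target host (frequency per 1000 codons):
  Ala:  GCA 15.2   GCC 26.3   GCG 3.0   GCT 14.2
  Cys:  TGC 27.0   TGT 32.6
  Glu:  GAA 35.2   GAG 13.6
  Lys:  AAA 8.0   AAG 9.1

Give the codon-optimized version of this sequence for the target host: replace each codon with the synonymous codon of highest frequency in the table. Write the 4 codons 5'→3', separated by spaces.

Codon 1 (Ala): best is GCC at 26.3.
Codon 2 (Glu): best is GAA at 35.2.
Codon 3 (Lys): best is AAG at 9.1.
Codon 4 (Cys): best is TGT at 32.6.

GCC GAA AAG TGT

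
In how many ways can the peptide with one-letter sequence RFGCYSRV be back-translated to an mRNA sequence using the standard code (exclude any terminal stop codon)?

27648

Arg: 6 codons.
Phe: 2 codons.
Gly: 4 codons.
Cys: 2 codons.
Tyr: 2 codons.
Ser: 6 codons.
Arg: 6 codons.
Val: 4 codons.
6 × 2 × 4 × 2 × 2 × 6 × 6 × 4 = 27648.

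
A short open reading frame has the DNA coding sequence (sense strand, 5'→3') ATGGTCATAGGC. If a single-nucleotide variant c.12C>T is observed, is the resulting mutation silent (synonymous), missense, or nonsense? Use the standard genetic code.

silent

Position 12 falls in codon 4: GGC → Gly.
After the substitution the codon is GGT → Gly.
Both encode Gly, so the change is synonymous.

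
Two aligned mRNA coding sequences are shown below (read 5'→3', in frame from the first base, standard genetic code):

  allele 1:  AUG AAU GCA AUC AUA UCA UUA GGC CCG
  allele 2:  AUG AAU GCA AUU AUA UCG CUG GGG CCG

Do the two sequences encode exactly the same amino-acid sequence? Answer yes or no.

Codon 1: AUG Met / AUG Met — identical.
Codon 2: AAU Asn / AAU Asn — identical.
Codon 3: GCA Ala / GCA Ala — identical.
Codon 4: AUC Ile / AUU Ile — synonymous.
Codon 5: AUA Ile / AUA Ile — identical.
Codon 6: UCA Ser / UCG Ser — synonymous.
Codon 7: UUA Leu / CUG Leu — synonymous.
Codon 8: GGC Gly / GGG Gly — synonymous.
Codon 9: CCG Pro / CCG Pro — identical.
Nonsynonymous differences: 0 → same protein.

yes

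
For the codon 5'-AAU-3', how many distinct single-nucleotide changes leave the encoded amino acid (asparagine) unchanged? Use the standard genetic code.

1

Position 1: none → 0 synonymous.
Position 2: none → 0 synonymous.
Position 3: AAC → 1 synonymous.
Total: 0 + 0 + 1 = 1.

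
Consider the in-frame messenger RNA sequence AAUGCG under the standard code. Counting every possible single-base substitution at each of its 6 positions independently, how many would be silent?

Codon 1 (AAU, Asn): 1 synonymous substitution.
Codon 2 (GCG, Ala): 3 synonymous substitutions.
Total: 1 + 3 = 4.

4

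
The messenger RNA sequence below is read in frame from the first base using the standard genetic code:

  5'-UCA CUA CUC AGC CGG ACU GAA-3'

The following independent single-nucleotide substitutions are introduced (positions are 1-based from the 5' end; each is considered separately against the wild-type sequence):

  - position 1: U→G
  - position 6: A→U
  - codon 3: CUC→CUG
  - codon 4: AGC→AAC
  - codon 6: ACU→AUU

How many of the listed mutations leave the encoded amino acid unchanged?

Codon 1: UCA (Ser) → GCA (Ala) — missense.
Codon 2: CUA (Leu) → CUU (Leu) — synonymous.
Codon 3: CUC (Leu) → CUG (Leu) — synonymous.
Codon 4: AGC (Ser) → AAC (Asn) — missense.
Codon 6: ACU (Thr) → AUU (Ile) — missense.
Synonymous: 2 of 5.

2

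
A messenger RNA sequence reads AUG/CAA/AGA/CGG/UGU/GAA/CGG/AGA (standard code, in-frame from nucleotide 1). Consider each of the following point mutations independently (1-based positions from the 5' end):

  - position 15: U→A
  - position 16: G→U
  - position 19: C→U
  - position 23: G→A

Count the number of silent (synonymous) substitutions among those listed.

Codon 5: UGU (Cys) → UGA (Stop) — nonsense.
Codon 6: GAA (Glu) → UAA (Stop) — nonsense.
Codon 7: CGG (Arg) → UGG (Trp) — missense.
Codon 8: AGA (Arg) → AAA (Lys) — missense.
Synonymous: 0 of 4.

0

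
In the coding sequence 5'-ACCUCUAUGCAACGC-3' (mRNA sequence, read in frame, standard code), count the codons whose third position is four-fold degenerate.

Codon 1 ACC (Thr): third position 4-fold.
Codon 2 UCU (Ser): third position 4-fold.
Codon 3 AUG (Met): third position 1-fold.
Codon 4 CAA (Gln): third position 2-fold.
Codon 5 CGC (Arg): third position 4-fold.
Four-fold degenerate third positions: 3.

3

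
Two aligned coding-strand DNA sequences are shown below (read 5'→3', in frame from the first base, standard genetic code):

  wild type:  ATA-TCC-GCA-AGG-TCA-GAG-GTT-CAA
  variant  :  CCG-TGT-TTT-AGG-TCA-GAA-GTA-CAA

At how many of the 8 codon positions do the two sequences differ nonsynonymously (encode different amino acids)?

3

Codon 1: ATA Ile / CCG Pro — nonsynonymous.
Codon 2: TCC Ser / TGT Cys — nonsynonymous.
Codon 3: GCA Ala / TTT Phe — nonsynonymous.
Codon 4: AGG Arg / AGG Arg — identical.
Codon 5: TCA Ser / TCA Ser — identical.
Codon 6: GAG Glu / GAA Glu — synonymous.
Codon 7: GTT Val / GTA Val — synonymous.
Codon 8: CAA Gln / CAA Gln — identical.
Nonsynonymous differences: 3.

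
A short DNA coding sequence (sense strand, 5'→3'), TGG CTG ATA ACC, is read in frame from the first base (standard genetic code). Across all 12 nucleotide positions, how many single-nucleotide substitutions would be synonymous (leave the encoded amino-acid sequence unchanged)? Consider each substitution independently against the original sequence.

Codon 1 (TGG, Trp): 0 synonymous substitutions.
Codon 2 (CTG, Leu): 4 synonymous substitutions.
Codon 3 (ATA, Ile): 2 synonymous substitutions.
Codon 4 (ACC, Thr): 3 synonymous substitutions.
Total: 0 + 4 + 2 + 3 = 9.

9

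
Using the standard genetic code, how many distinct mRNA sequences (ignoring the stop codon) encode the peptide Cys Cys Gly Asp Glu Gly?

256

Cys: 2 codons.
Cys: 2 codons.
Gly: 4 codons.
Asp: 2 codons.
Glu: 2 codons.
Gly: 4 codons.
2 × 2 × 4 × 2 × 2 × 4 = 256.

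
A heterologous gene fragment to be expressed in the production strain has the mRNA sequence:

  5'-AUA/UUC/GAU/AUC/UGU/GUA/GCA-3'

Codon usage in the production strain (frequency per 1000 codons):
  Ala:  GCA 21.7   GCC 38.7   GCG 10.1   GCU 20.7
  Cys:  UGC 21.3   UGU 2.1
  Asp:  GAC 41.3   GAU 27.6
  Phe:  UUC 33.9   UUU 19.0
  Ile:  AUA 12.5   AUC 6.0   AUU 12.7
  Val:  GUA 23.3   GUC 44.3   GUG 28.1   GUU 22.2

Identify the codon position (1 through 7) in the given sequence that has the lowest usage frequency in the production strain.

5

Codon 1 AUA (Ile): 12.5 per 1000.
Codon 2 UUC (Phe): 33.9 per 1000.
Codon 3 GAU (Asp): 27.6 per 1000.
Codon 4 AUC (Ile): 6.0 per 1000.
Codon 5 UGU (Cys): 2.1 per 1000.
Codon 6 GUA (Val): 23.3 per 1000.
Codon 7 GCA (Ala): 21.7 per 1000.
Lowest frequency is 2.1 at codon 5.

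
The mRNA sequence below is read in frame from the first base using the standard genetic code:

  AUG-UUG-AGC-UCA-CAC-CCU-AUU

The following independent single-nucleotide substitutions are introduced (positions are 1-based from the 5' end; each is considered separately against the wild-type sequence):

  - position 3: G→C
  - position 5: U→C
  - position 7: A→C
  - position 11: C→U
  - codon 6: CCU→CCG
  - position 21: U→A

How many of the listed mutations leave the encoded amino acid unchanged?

2

Codon 1: AUG (Met) → AUC (Ile) — missense.
Codon 2: UUG (Leu) → UCG (Ser) — missense.
Codon 3: AGC (Ser) → CGC (Arg) — missense.
Codon 4: UCA (Ser) → UUA (Leu) — missense.
Codon 6: CCU (Pro) → CCG (Pro) — synonymous.
Codon 7: AUU (Ile) → AUA (Ile) — synonymous.
Synonymous: 2 of 6.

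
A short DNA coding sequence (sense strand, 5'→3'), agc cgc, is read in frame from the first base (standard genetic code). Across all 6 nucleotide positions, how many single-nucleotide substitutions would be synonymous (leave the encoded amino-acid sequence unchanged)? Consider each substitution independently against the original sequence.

Codon 1 (AGC, Ser): 1 synonymous substitution.
Codon 2 (CGC, Arg): 3 synonymous substitutions.
Total: 1 + 3 = 4.

4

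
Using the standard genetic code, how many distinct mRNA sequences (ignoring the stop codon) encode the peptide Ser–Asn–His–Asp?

48

Ser: 6 codons.
Asn: 2 codons.
His: 2 codons.
Asp: 2 codons.
6 × 2 × 2 × 2 = 48.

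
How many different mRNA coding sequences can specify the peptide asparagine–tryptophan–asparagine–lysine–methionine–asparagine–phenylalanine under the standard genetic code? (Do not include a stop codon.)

Asn: 2 codons.
Trp: 1 codon.
Asn: 2 codons.
Lys: 2 codons.
Met: 1 codon.
Asn: 2 codons.
Phe: 2 codons.
2 × 1 × 2 × 2 × 1 × 2 × 2 = 32.

32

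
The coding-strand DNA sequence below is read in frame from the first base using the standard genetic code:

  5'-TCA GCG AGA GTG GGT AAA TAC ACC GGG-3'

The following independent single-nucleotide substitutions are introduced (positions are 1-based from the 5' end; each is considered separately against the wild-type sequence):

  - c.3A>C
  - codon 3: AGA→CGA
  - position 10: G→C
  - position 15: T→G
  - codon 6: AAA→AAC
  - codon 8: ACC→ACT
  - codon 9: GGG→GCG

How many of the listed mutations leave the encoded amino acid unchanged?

4

Codon 1: TCA (Ser) → TCC (Ser) — synonymous.
Codon 3: AGA (Arg) → CGA (Arg) — synonymous.
Codon 4: GTG (Val) → CTG (Leu) — missense.
Codon 5: GGT (Gly) → GGG (Gly) — synonymous.
Codon 6: AAA (Lys) → AAC (Asn) — missense.
Codon 8: ACC (Thr) → ACT (Thr) — synonymous.
Codon 9: GGG (Gly) → GCG (Ala) — missense.
Synonymous: 4 of 7.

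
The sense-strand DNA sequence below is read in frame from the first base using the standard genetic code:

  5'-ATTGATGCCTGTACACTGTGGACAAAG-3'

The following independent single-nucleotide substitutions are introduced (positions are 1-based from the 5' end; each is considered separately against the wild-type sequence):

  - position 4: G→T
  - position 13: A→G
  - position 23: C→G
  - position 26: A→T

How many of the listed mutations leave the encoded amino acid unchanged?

0

Codon 2: GAT (Asp) → TAT (Tyr) — missense.
Codon 5: ACA (Thr) → GCA (Ala) — missense.
Codon 8: ACA (Thr) → AGA (Arg) — missense.
Codon 9: AAG (Lys) → ATG (Met) — missense.
Synonymous: 0 of 4.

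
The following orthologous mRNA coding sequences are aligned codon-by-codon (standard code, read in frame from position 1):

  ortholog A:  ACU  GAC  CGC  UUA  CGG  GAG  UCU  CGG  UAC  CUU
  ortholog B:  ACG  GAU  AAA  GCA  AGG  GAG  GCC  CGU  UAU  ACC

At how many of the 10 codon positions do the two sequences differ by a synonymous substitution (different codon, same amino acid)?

Codon 1: ACU Thr / ACG Thr — synonymous.
Codon 2: GAC Asp / GAU Asp — synonymous.
Codon 3: CGC Arg / AAA Lys — nonsynonymous.
Codon 4: UUA Leu / GCA Ala — nonsynonymous.
Codon 5: CGG Arg / AGG Arg — synonymous.
Codon 6: GAG Glu / GAG Glu — identical.
Codon 7: UCU Ser / GCC Ala — nonsynonymous.
Codon 8: CGG Arg / CGU Arg — synonymous.
Codon 9: UAC Tyr / UAU Tyr — synonymous.
Codon 10: CUU Leu / ACC Thr — nonsynonymous.
Synonymous differences: 5.

5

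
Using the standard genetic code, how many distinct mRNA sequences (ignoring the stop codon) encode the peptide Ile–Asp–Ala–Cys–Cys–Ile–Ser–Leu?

10368

Ile: 3 codons.
Asp: 2 codons.
Ala: 4 codons.
Cys: 2 codons.
Cys: 2 codons.
Ile: 3 codons.
Ser: 6 codons.
Leu: 6 codons.
3 × 2 × 4 × 2 × 2 × 3 × 6 × 6 = 10368.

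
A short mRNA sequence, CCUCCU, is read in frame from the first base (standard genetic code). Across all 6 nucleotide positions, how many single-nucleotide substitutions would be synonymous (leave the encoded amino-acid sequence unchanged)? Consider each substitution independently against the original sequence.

Codon 1 (CCU, Pro): 3 synonymous substitutions.
Codon 2 (CCU, Pro): 3 synonymous substitutions.
Total: 3 + 3 = 6.

6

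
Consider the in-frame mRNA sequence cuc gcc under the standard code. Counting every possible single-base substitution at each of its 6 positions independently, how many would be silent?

Codon 1 (CUC, Leu): 3 synonymous substitutions.
Codon 2 (GCC, Ala): 3 synonymous substitutions.
Total: 3 + 3 = 6.

6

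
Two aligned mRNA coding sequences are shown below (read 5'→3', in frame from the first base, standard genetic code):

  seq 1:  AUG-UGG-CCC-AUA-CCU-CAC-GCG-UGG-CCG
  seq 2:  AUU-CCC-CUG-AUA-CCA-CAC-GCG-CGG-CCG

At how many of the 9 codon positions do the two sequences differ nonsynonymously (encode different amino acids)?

4

Codon 1: AUG Met / AUU Ile — nonsynonymous.
Codon 2: UGG Trp / CCC Pro — nonsynonymous.
Codon 3: CCC Pro / CUG Leu — nonsynonymous.
Codon 4: AUA Ile / AUA Ile — identical.
Codon 5: CCU Pro / CCA Pro — synonymous.
Codon 6: CAC His / CAC His — identical.
Codon 7: GCG Ala / GCG Ala — identical.
Codon 8: UGG Trp / CGG Arg — nonsynonymous.
Codon 9: CCG Pro / CCG Pro — identical.
Nonsynonymous differences: 4.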